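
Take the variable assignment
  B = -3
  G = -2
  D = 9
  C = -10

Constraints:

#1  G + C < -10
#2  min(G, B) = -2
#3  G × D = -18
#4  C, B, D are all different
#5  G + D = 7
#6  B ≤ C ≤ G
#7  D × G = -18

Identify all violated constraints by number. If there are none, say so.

The assignment fails constraints 2 and 6.

#1 G + C = -2 + (-10) = -12; -12 < -10 — satisfied.
#2 min(-2, -3) = -3, not -2 — violated.
#3 G × D = -2 × 9 = -18 — satisfied.
#4 values -10, -3, 9 are pairwise distinct — satisfied.
#5 G + D = -2 + 9 = 7 — satisfied.
#6 values -3, -10, -2; B = -3 is not ≤ C = -10 — violated.
#7 D × G = 9 × (-2) = -18 — satisfied.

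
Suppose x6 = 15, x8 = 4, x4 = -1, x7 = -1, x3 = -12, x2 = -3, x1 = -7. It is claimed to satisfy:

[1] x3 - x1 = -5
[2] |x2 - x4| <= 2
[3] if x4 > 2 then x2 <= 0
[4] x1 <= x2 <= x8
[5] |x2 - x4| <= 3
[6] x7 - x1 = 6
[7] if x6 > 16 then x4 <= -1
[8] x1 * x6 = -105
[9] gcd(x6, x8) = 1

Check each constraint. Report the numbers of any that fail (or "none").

[1] x3 - x1 = -12 - (-7) = -5 — satisfied.
[2] |-3 - (-1)| = 2; 2 ≤ 2 — satisfied.
[3] x4 = -1, not > 2; antecedent false, conditional vacuously true — satisfied.
[4] values -7 <= -3 <= 4 — satisfied.
[5] |-3 - (-1)| = 2; 2 ≤ 3 — satisfied.
[6] x7 - x1 = -1 - (-7) = 6 — satisfied.
[7] x6 = 15, not > 16; antecedent false, conditional vacuously true — satisfied.
[8] x1 * x6 = -7 * 15 = -105 — satisfied.
[9] gcd(15, 4) = 1 — satisfied.

The assignment satisfies every constraint.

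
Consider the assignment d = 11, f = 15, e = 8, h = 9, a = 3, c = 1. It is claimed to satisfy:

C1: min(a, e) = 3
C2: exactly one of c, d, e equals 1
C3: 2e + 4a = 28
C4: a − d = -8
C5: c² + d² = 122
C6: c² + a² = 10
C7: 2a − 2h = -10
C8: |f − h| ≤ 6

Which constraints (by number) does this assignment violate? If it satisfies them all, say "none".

No — constraint 7 is not satisfied.

C1: min(3, 8) = 3  yes
C2: c=1, d=11, e=8; 1 of them equals 1  yes
C3: 2e + 4a = 2(8) + 4(3) = 28  yes
C4: a − d = 3 − 11 = -8  yes
C5: c² + d² = 1² + 11² = 1 + 121 = 122  yes
C6: c² + a² = 1² + 3² = 1 + 9 = 10  yes
C7: 2a − 2h = 2(3) − 2(9) = -12, not -10  no
C8: |15 − 9| = 6; 6 ≤ 6  yes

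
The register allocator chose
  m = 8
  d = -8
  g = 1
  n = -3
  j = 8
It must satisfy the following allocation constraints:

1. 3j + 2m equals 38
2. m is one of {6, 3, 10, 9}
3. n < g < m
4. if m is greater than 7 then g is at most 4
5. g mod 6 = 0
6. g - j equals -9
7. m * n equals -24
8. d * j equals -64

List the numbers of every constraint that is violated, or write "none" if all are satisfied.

1. 3j + 2m = 3(8) + 2(8) = 40, not 38 — violated.
2. m = 8 is not in {6, 3, 10, 9} — violated.
3. values -3 < 1 < 8 — satisfied.
4. m = 8 > 7, so we need g ≤ 4; g = 1 ≤ 4 — satisfied.
5. 1 mod 6 = 1, not 0 — violated.
6. g - j = 1 - 8 = -7, not -9 — violated.
7. m * n = 8 * (-3) = -24 — satisfied.
8. d * j = -8 * 8 = -64 — satisfied.

The assignment fails constraints 1, 2, 5, 6.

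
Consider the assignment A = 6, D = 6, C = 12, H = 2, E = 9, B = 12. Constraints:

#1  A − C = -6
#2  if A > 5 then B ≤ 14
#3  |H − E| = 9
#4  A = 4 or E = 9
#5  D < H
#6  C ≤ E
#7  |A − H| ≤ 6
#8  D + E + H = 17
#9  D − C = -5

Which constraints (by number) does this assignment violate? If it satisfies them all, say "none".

The assignment fails constraints 3, 5, 6, and 9.

#1 A − C = 6 − 12 = -6  holds
#2 A = 6 > 5, so we need B ≤ 14; B = 12 ≤ 14  holds
#3 |2 − 9| = 7, not 9  fails
#4 A = 6 ≠ 4, but E = 9 = 9 (second disjunct)  holds
#5 D = 6, H = 2; 6 ≥ 2 (want <)  fails
#6 C = 12, E = 9; 12 > 9 (want ≤)  fails
#7 |6 − 2| = 4; 4 ≤ 6  holds
#8 D + E + H = 6 + 9 + 2 = 17  holds
#9 D − C = 6 − 12 = -6, not -5  fails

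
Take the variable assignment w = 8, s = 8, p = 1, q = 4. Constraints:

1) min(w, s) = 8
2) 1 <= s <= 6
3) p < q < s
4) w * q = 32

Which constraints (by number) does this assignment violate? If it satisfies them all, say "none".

The assignment fails constraint 2.

1) min(8, 8) = 8 — holds.
2) s = 8 is outside [1, 6] — does not hold.
3) values 1 < 4 < 8 — holds.
4) w * q = 8 * 4 = 32 — holds.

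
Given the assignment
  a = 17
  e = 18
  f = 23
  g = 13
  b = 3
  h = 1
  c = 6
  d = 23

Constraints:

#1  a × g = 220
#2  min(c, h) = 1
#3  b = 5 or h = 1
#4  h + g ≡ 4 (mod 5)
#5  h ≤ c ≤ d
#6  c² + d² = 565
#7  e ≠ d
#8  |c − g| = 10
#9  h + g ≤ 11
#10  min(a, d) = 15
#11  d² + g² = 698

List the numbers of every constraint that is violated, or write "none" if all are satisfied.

Constraints 1, 8, 9, and 10 are violated.

#1 a × g = 17 × 13 = 221, not 220  false
#2 min(6, 1) = 1  true
#3 b = 3 ≠ 5, but h = 1 = 1 (second disjunct)  true
#4 h + g = 14; 14 mod 5 = 4  true
#5 values 1 ≤ 6 ≤ 23  true
#6 c² + d² = 6² + 23² = 36 + 529 = 565  true
#7 e = 18, d = 23; distinct  true
#8 |6 − 13| = 7, not 10  false
#9 h + g = 1 + 13 = 14; 14 > 11, bound 11 not met  false
#10 min(17, 23) = 17, not 15  false
#11 d² + g² = 23² + 13² = 529 + 169 = 698  true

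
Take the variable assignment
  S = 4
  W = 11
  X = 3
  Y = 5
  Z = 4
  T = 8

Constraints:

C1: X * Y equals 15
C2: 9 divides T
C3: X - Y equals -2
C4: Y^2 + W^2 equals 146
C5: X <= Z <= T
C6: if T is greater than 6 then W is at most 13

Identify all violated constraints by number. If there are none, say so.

The assignment fails constraint 2.

C1: X * Y = 3 * 5 = 15  true
C2: 8 = 9*0 + 8, so 9 does not divide 8  false
C3: X - Y = 3 - 5 = -2  true
C4: Y^2 + W^2 = 5^2 + 11^2 = 25 + 121 = 146  true
C5: values 3 <= 4 <= 8  true
C6: T = 8 > 6, so we need W ≤ 13; W = 11 ≤ 13  true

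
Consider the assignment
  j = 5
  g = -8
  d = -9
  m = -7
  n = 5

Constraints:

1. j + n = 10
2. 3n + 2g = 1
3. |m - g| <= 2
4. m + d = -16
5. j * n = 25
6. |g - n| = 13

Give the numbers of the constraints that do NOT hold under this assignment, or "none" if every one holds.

Constraint 2 does not hold.

1. j + n = 5 + 5 = 10 — OK.
2. 3n + 2g = 3(5) + 2(-8) = -1, not 1 — violated.
3. |-7 - (-8)| = 1; 1 ≤ 2 — OK.
4. m + d = -7 + (-9) = -16 — OK.
5. j * n = 5 * 5 = 25 — OK.
6. |-8 - 5| = 13 — OK.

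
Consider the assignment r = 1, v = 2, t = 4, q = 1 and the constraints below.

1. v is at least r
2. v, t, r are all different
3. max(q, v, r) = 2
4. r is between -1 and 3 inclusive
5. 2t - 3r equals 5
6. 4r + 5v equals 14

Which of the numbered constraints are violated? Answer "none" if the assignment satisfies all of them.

Yes — all constraints hold.

1. v = 2, r = 1; 2 ≥ 1  OK
2. values 2, 4, 1 are pairwise distinct  OK
3. max(1, 2, 1) = 2  OK
4. r = 1 lies in [-1, 3]  OK
5. 2t - 3r = 2(4) - 3(1) = 5  OK
6. 4r + 5v = 4(1) + 5(2) = 14  OK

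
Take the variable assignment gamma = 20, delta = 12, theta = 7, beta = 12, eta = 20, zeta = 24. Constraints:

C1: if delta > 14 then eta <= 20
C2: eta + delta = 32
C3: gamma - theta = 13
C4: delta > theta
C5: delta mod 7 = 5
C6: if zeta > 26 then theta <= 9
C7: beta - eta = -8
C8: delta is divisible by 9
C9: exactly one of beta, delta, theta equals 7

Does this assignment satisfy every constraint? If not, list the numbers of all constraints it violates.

C1: delta = 12, not > 14; antecedent false, conditional vacuously true — satisfied.
C2: eta + delta = 20 + 12 = 32 — satisfied.
C3: gamma - theta = 20 - 7 = 13 — satisfied.
C4: delta = 12, theta = 7; 12 > 7 — satisfied.
C5: 12 mod 7 = 5 — satisfied.
C6: zeta = 24, not > 26; antecedent false, conditional vacuously true — satisfied.
C7: beta - eta = 12 - 20 = -8 — satisfied.
C8: 12 = 9*1 + 3, so 9 does not divide 12 — violated.
C9: beta=12, delta=12, theta=7; 1 of them equals 7 — satisfied.

Violated: 8.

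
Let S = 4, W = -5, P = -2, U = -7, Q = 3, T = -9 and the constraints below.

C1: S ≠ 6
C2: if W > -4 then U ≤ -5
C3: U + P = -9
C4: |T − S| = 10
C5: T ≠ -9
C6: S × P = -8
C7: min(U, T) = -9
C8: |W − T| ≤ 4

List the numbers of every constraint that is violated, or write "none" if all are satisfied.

Violated: 4 and 5.

C1: S = 4, and 4 ≠ 6 — satisfied.
C2: W = -5, not > -4; antecedent false, conditional vacuously true — satisfied.
C3: U + P = -7 + (-2) = -9 — satisfied.
C4: |-9 − 4| = 13, not 10 — violated.
C5: T = -9, but -9 is required to differ — violated.
C6: S × P = 4 × (-2) = -8 — satisfied.
C7: min(-7, -9) = -9 — satisfied.
C8: |-5 − (-9)| = 4; 4 ≤ 4 — satisfied.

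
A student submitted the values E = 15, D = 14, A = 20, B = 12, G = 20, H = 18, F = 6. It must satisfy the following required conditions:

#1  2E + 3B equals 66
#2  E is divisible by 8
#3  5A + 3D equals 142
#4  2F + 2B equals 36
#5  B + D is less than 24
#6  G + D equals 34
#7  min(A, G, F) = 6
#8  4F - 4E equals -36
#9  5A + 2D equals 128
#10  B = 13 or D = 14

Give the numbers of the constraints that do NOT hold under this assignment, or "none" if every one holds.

Constraints 2, 5 do not hold.

#1 2E + 3B = 2(15) + 3(12) = 66 — holds.
#2 15 = 8*1 + 7, so 8 does not divide 15 — fails.
#3 5A + 3D = 5(20) + 3(14) = 142 — holds.
#4 2F + 2B = 2(6) + 2(12) = 36 — holds.
#5 B + D = 12 + 14 = 26; 26 ≥ 24, bound 24 not met — fails.
#6 G + D = 20 + 14 = 34 — holds.
#7 min(20, 20, 6) = 6 — holds.
#8 4F - 4E = 4(6) - 4(15) = -36 — holds.
#9 5A + 2D = 5(20) + 2(14) = 128 — holds.
#10 B = 12 ≠ 13, but D = 14 = 14 (second disjunct) — holds.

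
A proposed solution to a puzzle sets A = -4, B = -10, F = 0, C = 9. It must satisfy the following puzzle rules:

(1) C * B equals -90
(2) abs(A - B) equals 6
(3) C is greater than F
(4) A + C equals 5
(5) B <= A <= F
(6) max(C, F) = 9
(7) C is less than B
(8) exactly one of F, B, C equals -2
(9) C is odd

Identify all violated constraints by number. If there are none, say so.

The assignment fails constraints 7 and 8.

(1) C * B = 9 * (-10) = -90 — holds.
(2) abs(-4 - (-10)) = 6 — holds.
(3) C = 9, F = 0; 9 > 0 — holds.
(4) A + C = -4 + 9 = 5 — holds.
(5) values -10 <= -4 <= 0 — holds.
(6) max(9, 0) = 9 — holds.
(7) C = 9, B = -10; 9 ≥ -10 (want <) — does not hold.
(8) F=0, B=-10, C=9; 0 of them equal -2, not exactly one — does not hold.
(9) C = 9 is odd — holds.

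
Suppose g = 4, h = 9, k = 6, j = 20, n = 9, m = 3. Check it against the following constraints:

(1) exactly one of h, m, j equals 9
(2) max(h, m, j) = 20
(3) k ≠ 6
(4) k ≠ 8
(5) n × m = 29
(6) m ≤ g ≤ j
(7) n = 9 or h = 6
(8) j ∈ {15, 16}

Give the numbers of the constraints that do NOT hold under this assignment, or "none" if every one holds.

(1) h=9, m=3, j=20; 1 of them equals 9 — satisfied.
(2) max(9, 3, 20) = 20 — satisfied.
(3) k = 6, but 6 is required to differ — violated.
(4) k = 6, and 6 ≠ 8 — satisfied.
(5) n × m = 9 × 3 = 27, not 29 — violated.
(6) values 3 ≤ 4 ≤ 20 — satisfied.
(7) n = 9 = 9 (first disjunct) — satisfied.
(8) j = 20 is not in {15, 16} — violated.

Violated: 3, 5, and 8.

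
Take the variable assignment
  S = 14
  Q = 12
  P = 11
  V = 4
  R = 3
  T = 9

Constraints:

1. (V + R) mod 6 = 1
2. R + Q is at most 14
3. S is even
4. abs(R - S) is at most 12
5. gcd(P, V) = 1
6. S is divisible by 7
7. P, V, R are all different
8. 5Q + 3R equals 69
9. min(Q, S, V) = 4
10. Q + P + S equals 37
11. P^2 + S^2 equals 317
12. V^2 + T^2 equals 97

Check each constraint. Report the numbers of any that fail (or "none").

1. V + R = 7; 7 mod 6 = 1  ✔
2. R + Q = 3 + 12 = 15; 15 > 14, bound 14 not met  ✘
3. S = 14 is even  ✔
4. abs(3 - 14) = 11; 11 ≤ 12  ✔
5. gcd(11, 4) = 1  ✔
6. 14 / 7 = 2, so 7 divides 14  ✔
7. values 11, 4, 3 are pairwise distinct  ✔
8. 5Q + 3R = 5(12) + 3(3) = 69  ✔
9. min(12, 14, 4) = 4  ✔
10. Q + P + S = 12 + 11 + 14 = 37  ✔
11. P^2 + S^2 = 11^2 + 14^2 = 121 + 196 = 317  ✔
12. V^2 + T^2 = 4^2 + 9^2 = 16 + 81 = 97  ✔

Violated: 2.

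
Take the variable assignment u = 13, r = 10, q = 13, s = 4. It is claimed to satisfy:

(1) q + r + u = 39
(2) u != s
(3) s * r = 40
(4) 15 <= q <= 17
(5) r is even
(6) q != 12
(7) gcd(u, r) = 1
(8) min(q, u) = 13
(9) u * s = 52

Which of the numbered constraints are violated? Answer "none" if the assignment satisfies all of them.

The assignment fails constraints 1 and 4.

(1) q + r + u = 13 + 10 + 13 = 36, not 39 — does not hold.
(2) u = 13, s = 4; distinct — holds.
(3) s * r = 4 * 10 = 40 — holds.
(4) q = 13 is outside [15, 17] — does not hold.
(5) r = 10 is even — holds.
(6) q = 13, and 13 ≠ 12 — holds.
(7) gcd(13, 10) = 1 — holds.
(8) min(13, 13) = 13 — holds.
(9) u * s = 13 * 4 = 52 — holds.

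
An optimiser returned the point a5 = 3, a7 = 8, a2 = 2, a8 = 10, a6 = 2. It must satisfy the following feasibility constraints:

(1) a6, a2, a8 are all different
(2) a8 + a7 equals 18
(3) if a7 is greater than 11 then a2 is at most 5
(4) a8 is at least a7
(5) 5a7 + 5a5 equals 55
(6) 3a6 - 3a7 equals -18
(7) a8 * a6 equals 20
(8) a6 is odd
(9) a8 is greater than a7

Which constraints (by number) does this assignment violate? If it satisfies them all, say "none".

(1) a6 = a2 = 2, not all different — does not hold.
(2) a8 + a7 = 10 + 8 = 18 — holds.
(3) a7 = 8, not > 11; antecedent false, conditional vacuously true — holds.
(4) a8 = 10, a7 = 8; 10 ≥ 8 — holds.
(5) 5a7 + 5a5 = 5(8) + 5(3) = 55 — holds.
(6) 3a6 - 3a7 = 3(2) - 3(8) = -18 — holds.
(7) a8 * a6 = 10 * 2 = 20 — holds.
(8) a6 = 2 is even — does not hold.
(9) a8 = 10, a7 = 8; 10 > 8 — holds.

Violated: 1 and 8.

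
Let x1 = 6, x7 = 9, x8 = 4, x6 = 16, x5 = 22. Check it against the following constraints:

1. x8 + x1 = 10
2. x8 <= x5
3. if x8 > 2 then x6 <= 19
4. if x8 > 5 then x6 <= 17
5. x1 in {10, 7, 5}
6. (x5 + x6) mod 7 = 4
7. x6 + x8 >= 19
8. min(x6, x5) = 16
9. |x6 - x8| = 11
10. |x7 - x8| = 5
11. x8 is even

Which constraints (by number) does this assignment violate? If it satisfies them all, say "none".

Constraints 5, 6, and 9 are violated.

1. x8 + x1 = 4 + 6 = 10  yes
2. x8 = 4, x5 = 22; 4 ≤ 22  yes
3. x8 = 4 > 2, so we need x6 ≤ 19; x6 = 16 ≤ 19  yes
4. x8 = 4, not > 5; antecedent false, conditional vacuously true  yes
5. x1 = 6 is not in {10, 7, 5}  no
6. x5 + x6 = 38; 38 mod 7 = 3, not 4  no
7. x6 + x8 = 16 + 4 = 20; 20 ≥ 19  yes
8. min(16, 22) = 16  yes
9. |16 - 4| = 12, not 11  no
10. |9 - 4| = 5  yes
11. x8 = 4 is even  yes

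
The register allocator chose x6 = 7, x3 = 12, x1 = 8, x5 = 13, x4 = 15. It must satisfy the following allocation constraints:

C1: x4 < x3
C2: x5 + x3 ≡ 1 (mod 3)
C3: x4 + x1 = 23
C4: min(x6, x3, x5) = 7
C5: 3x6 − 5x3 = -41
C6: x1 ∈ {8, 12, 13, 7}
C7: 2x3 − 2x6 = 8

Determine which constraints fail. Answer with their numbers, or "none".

Constraints 1, 5, and 7 are violated.

C1: x4 = 15, x3 = 12; 15 ≥ 12 (want <) — does not hold.
C2: x5 + x3 = 25; 25 mod 3 = 1 — holds.
C3: x4 + x1 = 15 + 8 = 23 — holds.
C4: min(7, 12, 13) = 7 — holds.
C5: 3x6 − 5x3 = 3(7) − 5(12) = -39, not -41 — does not hold.
C6: x1 = 8 is in {8, 12, 13, 7} — holds.
C7: 2x3 − 2x6 = 2(12) − 2(7) = 10, not 8 — does not hold.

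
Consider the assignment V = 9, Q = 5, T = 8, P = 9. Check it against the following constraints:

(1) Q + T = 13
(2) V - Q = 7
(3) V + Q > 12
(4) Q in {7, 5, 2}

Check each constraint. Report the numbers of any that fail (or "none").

(1) Q + T = 5 + 8 = 13 — OK.
(2) V - Q = 9 - 5 = 4, not 7 — violated.
(3) V + Q = 9 + 5 = 14; 14 > 12 — OK.
(4) Q = 5 is in {7, 5, 2} — OK.

Violated: 2.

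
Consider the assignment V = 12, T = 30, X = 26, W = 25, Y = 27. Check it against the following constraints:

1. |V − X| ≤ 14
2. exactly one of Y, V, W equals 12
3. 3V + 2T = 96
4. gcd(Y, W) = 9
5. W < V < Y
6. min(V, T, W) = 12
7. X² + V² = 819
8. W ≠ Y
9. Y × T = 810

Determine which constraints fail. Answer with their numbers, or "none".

Constraints 4, 5, and 7 do not hold.

1. |12 − 26| = 14; 14 ≤ 14  holds
2. Y=27, V=12, W=25; 1 of them equals 12  holds
3. 3V + 2T = 3(12) + 2(30) = 96  holds
4. gcd(27, 25) = 1, not 9  fails
5. values 25, 12, 27; W = 25 is not < V = 12  fails
6. min(12, 30, 25) = 12  holds
7. X² + V² = 26² + 12² = 676 + 144 = 820, not 819  fails
8. W = 25, Y = 27; distinct  holds
9. Y × T = 27 × 30 = 810  holds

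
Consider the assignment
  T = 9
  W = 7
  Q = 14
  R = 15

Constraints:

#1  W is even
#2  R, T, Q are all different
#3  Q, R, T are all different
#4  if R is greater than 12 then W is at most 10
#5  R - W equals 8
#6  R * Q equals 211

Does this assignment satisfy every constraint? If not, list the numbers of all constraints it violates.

#1 W = 7 is odd  FAIL
#2 values 15, 9, 14 are pairwise distinct  OK
#3 values 14, 15, 9 are pairwise distinct  OK
#4 R = 15 > 12, so we need W ≤ 10; W = 7 ≤ 10  OK
#5 R - W = 15 - 7 = 8  OK
#6 R * Q = 15 * 14 = 210, not 211  FAIL

No — constraints 1 and 6 are not satisfied.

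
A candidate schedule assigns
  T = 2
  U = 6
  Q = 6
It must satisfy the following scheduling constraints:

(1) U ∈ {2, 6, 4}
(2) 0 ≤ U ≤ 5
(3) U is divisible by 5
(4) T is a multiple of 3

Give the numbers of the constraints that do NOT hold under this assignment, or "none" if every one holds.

(1) U = 6 is in {2, 6, 4} — OK.
(2) U = 6 is outside [0, 5] — violated.
(3) 6 = 5×1 + 1, so 5 does not divide 6 — violated.
(4) 2 = 3×0 + 2, so 3 does not divide 2 — violated.

Violated: 2, 3, and 4.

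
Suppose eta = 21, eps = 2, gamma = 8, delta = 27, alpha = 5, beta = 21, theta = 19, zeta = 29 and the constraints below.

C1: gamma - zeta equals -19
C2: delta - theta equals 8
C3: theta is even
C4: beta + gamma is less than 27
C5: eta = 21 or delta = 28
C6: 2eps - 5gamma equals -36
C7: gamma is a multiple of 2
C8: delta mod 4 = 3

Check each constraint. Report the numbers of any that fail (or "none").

C1: gamma - zeta = 8 - 29 = -21, not -19  ✗
C2: delta - theta = 27 - 19 = 8  ✓
C3: theta = 19 is odd  ✗
C4: beta + gamma = 21 + 8 = 29; 29 ≥ 27, bound 27 not met  ✗
C5: eta = 21 = 21 (first disjunct)  ✓
C6: 2eps - 5gamma = 2(2) - 5(8) = -36  ✓
C7: 8 / 2 = 4, so 2 divides 8  ✓
C8: 27 mod 4 = 3  ✓

The assignment fails constraints 1, 3, and 4.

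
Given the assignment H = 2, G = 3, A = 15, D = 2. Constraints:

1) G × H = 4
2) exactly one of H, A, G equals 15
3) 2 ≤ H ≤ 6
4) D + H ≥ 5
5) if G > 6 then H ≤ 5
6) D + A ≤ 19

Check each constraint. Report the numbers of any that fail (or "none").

1) G × H = 3 × 2 = 6, not 4  no
2) H=2, A=15, G=3; 1 of them equals 15  yes
3) H = 2 lies in [2, 6]  yes
4) D + H = 2 + 2 = 4; 4 < 5, bound 5 not met  no
5) G = 3, not > 6; antecedent false, conditional vacuously true  yes
6) D + A = 2 + 15 = 17; 17 ≤ 19  yes

The assignment fails constraints 1, 4.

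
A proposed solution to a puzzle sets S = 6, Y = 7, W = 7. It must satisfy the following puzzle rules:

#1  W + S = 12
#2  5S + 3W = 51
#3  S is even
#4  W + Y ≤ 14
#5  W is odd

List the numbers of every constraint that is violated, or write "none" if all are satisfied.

#1 W + S = 7 + 6 = 13, not 12 — violated.
#2 5S + 3W = 5(6) + 3(7) = 51 — OK.
#3 S = 6 is even — OK.
#4 W + Y = 7 + 7 = 14; 14 ≤ 14 — OK.
#5 W = 7 is odd — OK.

The assignment fails constraint 1.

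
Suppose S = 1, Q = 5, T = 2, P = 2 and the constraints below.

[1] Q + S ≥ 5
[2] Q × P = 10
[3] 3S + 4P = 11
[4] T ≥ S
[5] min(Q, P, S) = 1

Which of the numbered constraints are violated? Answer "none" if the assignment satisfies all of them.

No violations.

[1] Q + S = 5 + 1 = 6; 6 ≥ 5  yes
[2] Q × P = 5 × 2 = 10  yes
[3] 3S + 4P = 3(1) + 4(2) = 11  yes
[4] T = 2, S = 1; 2 ≥ 1  yes
[5] min(5, 2, 1) = 1  yes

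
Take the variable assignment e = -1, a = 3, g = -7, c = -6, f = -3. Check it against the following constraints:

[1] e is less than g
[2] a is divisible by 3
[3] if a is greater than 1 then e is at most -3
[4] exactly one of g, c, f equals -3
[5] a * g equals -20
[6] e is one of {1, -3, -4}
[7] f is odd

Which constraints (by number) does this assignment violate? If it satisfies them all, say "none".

[1] e = -1, g = -7; -1 ≥ -7 (want <) — violated.
[2] 3 / 3 = 1, so 3 divides 3 — satisfied.
[3] a = 3 > 1, so we need e ≤ -3; but e = -1 > -3 — violated.
[4] g=-7, c=-6, f=-3; 1 of them equals -3 — satisfied.
[5] a * g = 3 * (-7) = -21, not -20 — violated.
[6] e = -1 is not in {1, -3, -4} — violated.
[7] f = -3 is odd — satisfied.

Constraints 1, 3, 5, 6 are violated.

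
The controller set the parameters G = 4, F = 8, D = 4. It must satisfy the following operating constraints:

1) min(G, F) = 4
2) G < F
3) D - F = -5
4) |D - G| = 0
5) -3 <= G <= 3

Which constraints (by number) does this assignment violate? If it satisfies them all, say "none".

1) min(4, 8) = 4 — satisfied.
2) G = 4, F = 8; 4 < 8 — satisfied.
3) D - F = 4 - 8 = -4, not -5 — violated.
4) |4 - 4| = 0 — satisfied.
5) G = 4 is outside [-3, 3] — violated.

Violated: 3 and 5.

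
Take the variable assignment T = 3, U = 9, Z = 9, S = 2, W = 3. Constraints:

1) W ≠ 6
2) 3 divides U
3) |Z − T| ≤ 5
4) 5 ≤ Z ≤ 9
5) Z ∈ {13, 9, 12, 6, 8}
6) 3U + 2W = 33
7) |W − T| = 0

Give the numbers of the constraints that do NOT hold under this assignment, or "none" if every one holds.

1) W = 3, and 3 ≠ 6 — holds.
2) 9 / 3 = 3, so 3 divides 9 — holds.
3) |9 − 3| = 6; 6 > 5, exceeds bound 5 — fails.
4) Z = 9 lies in [5, 9] — holds.
5) Z = 9 is in {13, 9, 12, 6, 8} — holds.
6) 3U + 2W = 3(9) + 2(3) = 33 — holds.
7) |3 − 3| = 0 — holds.

Constraint 3 is violated.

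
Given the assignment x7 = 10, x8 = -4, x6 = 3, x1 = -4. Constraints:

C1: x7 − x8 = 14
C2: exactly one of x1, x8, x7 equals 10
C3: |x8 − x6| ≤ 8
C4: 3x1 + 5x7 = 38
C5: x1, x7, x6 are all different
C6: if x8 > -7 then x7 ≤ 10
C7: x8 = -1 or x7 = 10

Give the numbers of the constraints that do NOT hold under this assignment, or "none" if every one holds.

C1: x7 − x8 = 10 − (-4) = 14 — holds.
C2: x1=-4, x8=-4, x7=10; 1 of them equals 10 — holds.
C3: |-4 − 3| = 7; 7 ≤ 8 — holds.
C4: 3x1 + 5x7 = 3(-4) + 5(10) = 38 — holds.
C5: values -4, 10, 3 are pairwise distinct — holds.
C6: x8 = -4 > -7, so we need x7 ≤ 10; x7 = 10 ≤ 10 — holds.
C7: x8 = -4 ≠ -1, but x7 = 10 = 10 (second disjunct) — holds.

The assignment satisfies every constraint.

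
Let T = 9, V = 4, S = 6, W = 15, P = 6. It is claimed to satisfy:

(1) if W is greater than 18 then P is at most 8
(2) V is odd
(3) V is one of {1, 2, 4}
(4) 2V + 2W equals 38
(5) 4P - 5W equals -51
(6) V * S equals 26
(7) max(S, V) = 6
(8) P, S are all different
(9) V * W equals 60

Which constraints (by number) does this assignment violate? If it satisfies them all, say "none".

Constraints 2, 6, and 8 do not hold.

(1) W = 15, not > 18; antecedent false, conditional vacuously true  holds
(2) V = 4 is even  fails
(3) V = 4 is in {1, 2, 4}  holds
(4) 2V + 2W = 2(4) + 2(15) = 38  holds
(5) 4P - 5W = 4(6) - 5(15) = -51  holds
(6) V * S = 4 * 6 = 24, not 26  fails
(7) max(6, 4) = 6  holds
(8) P = S = 6, not all different  fails
(9) V * W = 4 * 15 = 60  holds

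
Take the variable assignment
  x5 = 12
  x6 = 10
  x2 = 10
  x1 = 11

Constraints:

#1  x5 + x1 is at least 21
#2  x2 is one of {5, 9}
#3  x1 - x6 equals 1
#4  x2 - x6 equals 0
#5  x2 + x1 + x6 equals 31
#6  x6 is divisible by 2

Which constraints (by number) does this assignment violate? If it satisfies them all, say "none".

No — constraint 2 is not satisfied.

#1 x5 + x1 = 12 + 11 = 23; 23 ≥ 21 — holds.
#2 x2 = 10 is not in {5, 9} — fails.
#3 x1 - x6 = 11 - 10 = 1 — holds.
#4 x2 - x6 = 10 - 10 = 0 — holds.
#5 x2 + x1 + x6 = 10 + 11 + 10 = 31 — holds.
#6 10 / 2 = 5, so 2 divides 10 — holds.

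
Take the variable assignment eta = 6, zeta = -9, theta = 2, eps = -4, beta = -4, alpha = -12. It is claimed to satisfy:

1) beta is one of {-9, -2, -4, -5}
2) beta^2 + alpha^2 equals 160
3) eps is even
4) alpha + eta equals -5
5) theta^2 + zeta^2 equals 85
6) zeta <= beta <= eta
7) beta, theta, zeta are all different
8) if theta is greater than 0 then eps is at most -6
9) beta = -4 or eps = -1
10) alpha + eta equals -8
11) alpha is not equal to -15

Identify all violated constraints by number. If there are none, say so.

Violated: 4, 8, and 10.

1) beta = -4 is in {-9, -2, -4, -5} — OK.
2) beta^2 + alpha^2 = (-4)^2 + (-12)^2 = 16 + 144 = 160 — OK.
3) eps = -4 is even — OK.
4) alpha + eta = -12 + 6 = -6, not -5 — violated.
5) theta^2 + zeta^2 = 2^2 + (-9)^2 = 4 + 81 = 85 — OK.
6) values -9 <= -4 <= 6 — OK.
7) values -4, 2, -9 are pairwise distinct — OK.
8) theta = 2 > 0, so we need eps ≤ -6; but eps = -4 > -6 — violated.
9) beta = -4 = -4 (first disjunct) — OK.
10) alpha + eta = -12 + 6 = -6, not -8 — violated.
11) alpha = -12, and -12 ≠ -15 — OK.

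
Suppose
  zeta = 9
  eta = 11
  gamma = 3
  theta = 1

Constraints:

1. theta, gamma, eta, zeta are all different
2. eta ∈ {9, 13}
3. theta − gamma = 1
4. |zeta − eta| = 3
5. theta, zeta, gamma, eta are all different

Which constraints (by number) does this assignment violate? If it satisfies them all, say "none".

Violated: 2, 3, and 4.

1. values 1, 3, 11, 9 are pairwise distinct — holds.
2. eta = 11 is not in {9, 13} — fails.
3. theta − gamma = 1 − 3 = -2, not 1 — fails.
4. |9 − 11| = 2, not 3 — fails.
5. values 1, 9, 3, 11 are pairwise distinct — holds.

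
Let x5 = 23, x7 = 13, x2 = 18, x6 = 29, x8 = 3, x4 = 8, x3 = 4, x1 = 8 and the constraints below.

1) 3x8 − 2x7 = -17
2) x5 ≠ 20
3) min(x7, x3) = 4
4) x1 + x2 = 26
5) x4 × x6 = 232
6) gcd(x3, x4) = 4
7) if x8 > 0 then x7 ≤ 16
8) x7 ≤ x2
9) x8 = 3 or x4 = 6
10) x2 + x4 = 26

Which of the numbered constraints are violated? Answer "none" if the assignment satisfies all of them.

None — every constraint holds.

1) 3x8 − 2x7 = 3(3) − 2(13) = -17 — satisfied.
2) x5 = 23, and 23 ≠ 20 — satisfied.
3) min(13, 4) = 4 — satisfied.
4) x1 + x2 = 8 + 18 = 26 — satisfied.
5) x4 × x6 = 8 × 29 = 232 — satisfied.
6) gcd(4, 8) = 4 — satisfied.
7) x8 = 3 > 0, so we need x7 ≤ 16; x7 = 13 ≤ 16 — satisfied.
8) x7 = 13, x2 = 18; 13 ≤ 18 — satisfied.
9) x8 = 3 = 3 (first disjunct) — satisfied.
10) x2 + x4 = 18 + 8 = 26 — satisfied.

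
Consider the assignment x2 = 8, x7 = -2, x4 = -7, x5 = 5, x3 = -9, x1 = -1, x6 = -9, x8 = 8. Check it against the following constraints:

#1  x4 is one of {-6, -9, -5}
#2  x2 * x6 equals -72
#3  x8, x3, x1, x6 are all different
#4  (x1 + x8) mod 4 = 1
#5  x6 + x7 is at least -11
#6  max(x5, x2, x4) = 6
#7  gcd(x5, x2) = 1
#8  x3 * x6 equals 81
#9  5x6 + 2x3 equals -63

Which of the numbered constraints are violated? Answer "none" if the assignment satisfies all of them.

The assignment fails constraints 1, 3, 4, and 6.

#1 x4 = -7 is not in {-6, -9, -5} — fails.
#2 x2 * x6 = 8 * (-9) = -72 — holds.
#3 x3 = x6 = -9, not all different — fails.
#4 x1 + x8 = 7; 7 mod 4 = 3, not 1 — fails.
#5 x6 + x7 = -9 + (-2) = -11; -11 ≥ -11 — holds.
#6 max(5, 8, -7) = 8, not 6 — fails.
#7 gcd(5, 8) = 1 — holds.
#8 x3 * x6 = -9 * (-9) = 81 — holds.
#9 5x6 + 2x3 = 5(-9) + 2(-9) = -63 — holds.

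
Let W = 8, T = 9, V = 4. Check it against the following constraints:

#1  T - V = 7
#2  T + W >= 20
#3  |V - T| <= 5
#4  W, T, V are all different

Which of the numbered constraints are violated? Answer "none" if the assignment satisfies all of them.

#1 T - V = 9 - 4 = 5, not 7 — fails.
#2 T + W = 9 + 8 = 17; 17 < 20, bound 20 not met — fails.
#3 |4 - 9| = 5; 5 ≤ 5 — holds.
#4 values 8, 9, 4 are pairwise distinct — holds.

No — constraints 1, 2 are not satisfied.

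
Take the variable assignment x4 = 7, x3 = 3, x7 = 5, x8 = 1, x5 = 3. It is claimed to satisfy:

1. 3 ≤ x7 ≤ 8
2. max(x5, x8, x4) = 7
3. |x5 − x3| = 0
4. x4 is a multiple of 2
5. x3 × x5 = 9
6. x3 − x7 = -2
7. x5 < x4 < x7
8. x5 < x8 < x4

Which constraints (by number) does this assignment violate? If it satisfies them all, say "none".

Violated: 4, 7, and 8.

1. x7 = 5 lies in [3, 8] — holds.
2. max(3, 1, 7) = 7 — holds.
3. |3 − 3| = 0 — holds.
4. 7 = 2×3 + 1, so 2 does not divide 7 — fails.
5. x3 × x5 = 3 × 3 = 9 — holds.
6. x3 − x7 = 3 − 5 = -2 — holds.
7. values 3, 7, 5; x4 = 7 is not < x7 = 5 — fails.
8. values 3, 1, 7; x5 = 3 is not < x8 = 1 — fails.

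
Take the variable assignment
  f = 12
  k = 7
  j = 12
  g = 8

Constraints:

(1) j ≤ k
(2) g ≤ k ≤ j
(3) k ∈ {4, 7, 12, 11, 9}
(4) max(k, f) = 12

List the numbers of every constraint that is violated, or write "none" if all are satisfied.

(1) j = 12, k = 7; 12 > 7 (want ≤)  fails
(2) values 8, 7, 12; g = 8 is not ≤ k = 7  fails
(3) k = 7 is in {4, 7, 12, 11, 9}  holds
(4) max(7, 12) = 12  holds

The assignment fails constraints 1 and 2.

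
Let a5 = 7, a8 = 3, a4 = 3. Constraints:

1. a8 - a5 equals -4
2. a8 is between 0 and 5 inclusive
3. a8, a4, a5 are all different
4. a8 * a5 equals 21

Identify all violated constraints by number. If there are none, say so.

No — constraint 3 is not satisfied.

1. a8 - a5 = 3 - 7 = -4  true
2. a8 = 3 lies in [0, 5]  true
3. a8 = a4 = 3, not all different  false
4. a8 * a5 = 3 * 7 = 21  true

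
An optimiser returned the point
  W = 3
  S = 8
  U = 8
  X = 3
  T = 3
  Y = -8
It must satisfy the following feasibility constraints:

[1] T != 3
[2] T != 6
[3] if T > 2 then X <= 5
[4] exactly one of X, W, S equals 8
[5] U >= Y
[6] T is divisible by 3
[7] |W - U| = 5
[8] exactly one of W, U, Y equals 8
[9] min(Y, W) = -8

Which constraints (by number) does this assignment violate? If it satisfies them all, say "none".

[1] T = 3, but 3 is required to differ — violated.
[2] T = 3, and 3 ≠ 6 — OK.
[3] T = 3 > 2, so we need X ≤ 5; X = 3 ≤ 5 — OK.
[4] X=3, W=3, S=8; 1 of them equals 8 — OK.
[5] U = 8, Y = -8; 8 ≥ -8 — OK.
[6] 3 / 3 = 1, so 3 divides 3 — OK.
[7] |3 - 8| = 5 — OK.
[8] W=3, U=8, Y=-8; 1 of them equals 8 — OK.
[9] min(-8, 3) = -8 — OK.

Constraint 1 is violated.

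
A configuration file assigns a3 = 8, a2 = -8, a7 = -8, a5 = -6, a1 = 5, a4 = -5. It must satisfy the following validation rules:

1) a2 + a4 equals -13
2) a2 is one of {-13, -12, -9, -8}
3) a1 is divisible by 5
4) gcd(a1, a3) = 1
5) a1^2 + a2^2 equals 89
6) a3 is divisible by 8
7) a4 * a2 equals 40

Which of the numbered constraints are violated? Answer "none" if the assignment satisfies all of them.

Yes — all constraints hold.

1) a2 + a4 = -8 + (-5) = -13  holds
2) a2 = -8 is in {-13, -12, -9, -8}  holds
3) 5 / 5 = 1, so 5 divides 5  holds
4) gcd(5, 8) = 1  holds
5) a1^2 + a2^2 = 5^2 + (-8)^2 = 25 + 64 = 89  holds
6) 8 / 8 = 1, so 8 divides 8  holds
7) a4 * a2 = -5 * (-8) = 40  holds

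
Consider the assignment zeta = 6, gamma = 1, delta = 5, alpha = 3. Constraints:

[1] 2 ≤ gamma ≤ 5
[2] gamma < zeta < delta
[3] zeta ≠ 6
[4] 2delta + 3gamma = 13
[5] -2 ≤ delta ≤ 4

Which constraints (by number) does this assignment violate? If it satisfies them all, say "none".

[1] gamma = 1 is outside [2, 5]  ✗
[2] values 1, 6, 5; zeta = 6 is not < delta = 5  ✗
[3] zeta = 6, but 6 is required to differ  ✗
[4] 2delta + 3gamma = 2(5) + 3(1) = 13  ✓
[5] delta = 5 is outside [-2, 4]  ✗

Constraints 1, 2, 3, and 5 are violated.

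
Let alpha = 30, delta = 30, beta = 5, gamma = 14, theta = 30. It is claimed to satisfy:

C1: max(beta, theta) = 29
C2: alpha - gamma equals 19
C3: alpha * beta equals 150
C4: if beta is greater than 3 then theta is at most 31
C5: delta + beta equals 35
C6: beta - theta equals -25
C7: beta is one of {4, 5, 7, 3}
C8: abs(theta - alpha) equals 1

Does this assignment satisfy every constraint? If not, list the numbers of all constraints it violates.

C1: max(5, 30) = 30, not 29  fails
C2: alpha - gamma = 30 - 14 = 16, not 19  fails
C3: alpha * beta = 30 * 5 = 150  holds
C4: beta = 5 > 3, so we need theta ≤ 31; theta = 30 ≤ 31  holds
C5: delta + beta = 30 + 5 = 35  holds
C6: beta - theta = 5 - 30 = -25  holds
C7: beta = 5 is in {4, 5, 7, 3}  holds
C8: abs(30 - 30) = 0, not 1  fails

Constraints 1, 2, 8 are violated.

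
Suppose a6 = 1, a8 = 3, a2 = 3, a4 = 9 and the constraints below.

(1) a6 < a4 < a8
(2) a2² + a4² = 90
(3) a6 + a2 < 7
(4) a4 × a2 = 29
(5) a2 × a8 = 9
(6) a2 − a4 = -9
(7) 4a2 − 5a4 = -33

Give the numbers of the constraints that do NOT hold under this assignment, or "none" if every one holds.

Constraints 1, 4, and 6 do not hold.

(1) values 1, 9, 3; a4 = 9 is not < a8 = 3  FAIL
(2) a2² + a4² = 3² + 9² = 9 + 81 = 90  OK
(3) a6 + a2 = 1 + 3 = 4; 4 < 7  OK
(4) a4 × a2 = 9 × 3 = 27, not 29  FAIL
(5) a2 × a8 = 3 × 3 = 9  OK
(6) a2 − a4 = 3 − 9 = -6, not -9  FAIL
(7) 4a2 − 5a4 = 4(3) − 5(9) = -33  OK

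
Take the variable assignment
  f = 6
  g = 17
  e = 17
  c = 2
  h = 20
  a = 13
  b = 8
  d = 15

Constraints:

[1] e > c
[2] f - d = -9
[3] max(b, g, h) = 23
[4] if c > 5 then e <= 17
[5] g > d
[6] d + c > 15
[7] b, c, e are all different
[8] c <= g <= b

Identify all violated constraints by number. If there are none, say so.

[1] e = 17, c = 2; 17 > 2 — holds.
[2] f - d = 6 - 15 = -9 — holds.
[3] max(8, 17, 20) = 20, not 23 — does not hold.
[4] c = 2, not > 5; antecedent false, conditional vacuously true — holds.
[5] g = 17, d = 15; 17 > 15 — holds.
[6] d + c = 15 + 2 = 17; 17 > 15 — holds.
[7] values 8, 2, 17 are pairwise distinct — holds.
[8] values 2, 17, 8; g = 17 is not <= b = 8 — does not hold.

The assignment fails constraints 3 and 8.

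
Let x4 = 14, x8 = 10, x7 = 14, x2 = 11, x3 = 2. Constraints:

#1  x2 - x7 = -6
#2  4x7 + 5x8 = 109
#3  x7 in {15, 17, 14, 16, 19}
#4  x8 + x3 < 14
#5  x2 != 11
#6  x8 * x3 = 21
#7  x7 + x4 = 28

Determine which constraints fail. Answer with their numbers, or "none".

No — constraints 1, 2, 5, 6 are not satisfied.

#1 x2 - x7 = 11 - 14 = -3, not -6  ✗
#2 4x7 + 5x8 = 4(14) + 5(10) = 106, not 109  ✗
#3 x7 = 14 is in {15, 17, 14, 16, 19}  ✓
#4 x8 + x3 = 10 + 2 = 12; 12 < 14  ✓
#5 x2 = 11, but 11 is required to differ  ✗
#6 x8 * x3 = 10 * 2 = 20, not 21  ✗
#7 x7 + x4 = 14 + 14 = 28  ✓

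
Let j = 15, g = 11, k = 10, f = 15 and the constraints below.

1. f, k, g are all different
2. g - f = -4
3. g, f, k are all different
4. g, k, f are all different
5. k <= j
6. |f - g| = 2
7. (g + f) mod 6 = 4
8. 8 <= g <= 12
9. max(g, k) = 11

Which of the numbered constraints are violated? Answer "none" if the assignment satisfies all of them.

1. values 15, 10, 11 are pairwise distinct  ✔
2. g - f = 11 - 15 = -4  ✔
3. values 11, 15, 10 are pairwise distinct  ✔
4. values 11, 10, 15 are pairwise distinct  ✔
5. k = 10, j = 15; 10 ≤ 15  ✔
6. |15 - 11| = 4, not 2  ✘
7. g + f = 26; 26 mod 6 = 2, not 4  ✘
8. g = 11 lies in [8, 12]  ✔
9. max(11, 10) = 11  ✔

No — constraints 6 and 7 are not satisfied.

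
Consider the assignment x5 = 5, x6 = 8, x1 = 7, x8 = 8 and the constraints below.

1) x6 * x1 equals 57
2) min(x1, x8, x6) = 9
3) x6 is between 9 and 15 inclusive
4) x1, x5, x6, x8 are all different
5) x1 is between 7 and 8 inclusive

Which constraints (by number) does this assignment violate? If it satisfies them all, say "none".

1) x6 * x1 = 8 * 7 = 56, not 57 — violated.
2) min(7, 8, 8) = 7, not 9 — violated.
3) x6 = 8 is outside [9, 15] — violated.
4) x6 = x8 = 8, not all different — violated.
5) x1 = 7 lies in [7, 8] — satisfied.

The assignment fails constraints 1, 2, 3, and 4.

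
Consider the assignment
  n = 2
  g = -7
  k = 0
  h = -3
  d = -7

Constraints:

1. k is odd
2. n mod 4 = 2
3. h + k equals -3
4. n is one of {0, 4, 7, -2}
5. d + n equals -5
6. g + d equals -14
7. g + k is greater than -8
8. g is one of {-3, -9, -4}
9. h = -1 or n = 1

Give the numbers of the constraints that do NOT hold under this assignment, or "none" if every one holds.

1. k = 0 is even — does not hold.
2. 2 mod 4 = 2 — holds.
3. h + k = -3 + 0 = -3 — holds.
4. n = 2 is not in {0, 4, 7, -2} — does not hold.
5. d + n = -7 + 2 = -5 — holds.
6. g + d = -7 + (-7) = -14 — holds.
7. g + k = -7 + 0 = -7; -7 > -8 — holds.
8. g = -7 is not in {-3, -9, -4} — does not hold.
9. h = -3 ≠ -1 and n = 2 ≠ 1; both disjuncts false — does not hold.

Constraints 1, 4, 8, and 9 are violated.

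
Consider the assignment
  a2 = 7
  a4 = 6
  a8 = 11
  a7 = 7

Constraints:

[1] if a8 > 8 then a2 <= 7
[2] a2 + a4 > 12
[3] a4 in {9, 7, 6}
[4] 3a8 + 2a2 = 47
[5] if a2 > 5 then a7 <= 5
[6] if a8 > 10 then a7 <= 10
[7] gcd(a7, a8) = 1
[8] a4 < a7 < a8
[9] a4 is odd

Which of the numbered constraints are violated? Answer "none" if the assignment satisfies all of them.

The assignment fails constraints 5 and 9.

[1] a8 = 11 > 8, so we need a2 ≤ 7; a2 = 7 ≤ 7 — holds.
[2] a2 + a4 = 7 + 6 = 13; 13 > 12 — holds.
[3] a4 = 6 is in {9, 7, 6} — holds.
[4] 3a8 + 2a2 = 3(11) + 2(7) = 47 — holds.
[5] a2 = 7 > 5, so we need a7 ≤ 5; but a7 = 7 > 5 — fails.
[6] a8 = 11 > 10, so we need a7 ≤ 10; a7 = 7 ≤ 10 — holds.
[7] gcd(7, 11) = 1 — holds.
[8] values 6 < 7 < 11 — holds.
[9] a4 = 6 is even — fails.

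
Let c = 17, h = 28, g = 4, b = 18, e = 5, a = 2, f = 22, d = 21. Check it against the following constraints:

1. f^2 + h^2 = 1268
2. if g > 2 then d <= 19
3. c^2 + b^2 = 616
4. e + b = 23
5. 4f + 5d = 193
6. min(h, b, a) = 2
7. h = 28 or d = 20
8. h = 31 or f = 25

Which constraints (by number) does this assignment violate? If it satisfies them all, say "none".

1. f^2 + h^2 = 22^2 + 28^2 = 484 + 784 = 1268 — OK.
2. g = 4 > 2, so we need d ≤ 19; but d = 21 > 19 — violated.
3. c^2 + b^2 = 17^2 + 18^2 = 289 + 324 = 613, not 616 — violated.
4. e + b = 5 + 18 = 23 — OK.
5. 4f + 5d = 4(22) + 5(21) = 193 — OK.
6. min(28, 18, 2) = 2 — OK.
7. h = 28 = 28 (first disjunct) — OK.
8. h = 28 ≠ 31 and f = 22 ≠ 25; both disjuncts false — violated.

The assignment fails constraints 2, 3, and 8.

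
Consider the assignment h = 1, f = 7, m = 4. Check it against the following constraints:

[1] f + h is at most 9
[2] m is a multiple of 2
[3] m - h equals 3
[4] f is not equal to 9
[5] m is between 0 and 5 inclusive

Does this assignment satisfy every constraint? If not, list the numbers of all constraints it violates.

No violations.

[1] f + h = 7 + 1 = 8; 8 ≤ 9 — holds.
[2] 4 / 2 = 2, so 2 divides 4 — holds.
[3] m - h = 4 - 1 = 3 — holds.
[4] f = 7, and 7 ≠ 9 — holds.
[5] m = 4 lies in [0, 5] — holds.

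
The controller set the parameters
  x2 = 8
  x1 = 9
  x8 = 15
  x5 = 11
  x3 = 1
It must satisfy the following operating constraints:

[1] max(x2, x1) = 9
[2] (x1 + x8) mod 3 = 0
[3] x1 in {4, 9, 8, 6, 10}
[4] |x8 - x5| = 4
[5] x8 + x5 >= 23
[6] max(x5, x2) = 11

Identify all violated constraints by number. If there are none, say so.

All constraints are satisfied.

[1] max(8, 9) = 9 — satisfied.
[2] x1 + x8 = 24; 24 mod 3 = 0 — satisfied.
[3] x1 = 9 is in {4, 9, 8, 6, 10} — satisfied.
[4] |15 - 11| = 4 — satisfied.
[5] x8 + x5 = 15 + 11 = 26; 26 ≥ 23 — satisfied.
[6] max(11, 8) = 11 — satisfied.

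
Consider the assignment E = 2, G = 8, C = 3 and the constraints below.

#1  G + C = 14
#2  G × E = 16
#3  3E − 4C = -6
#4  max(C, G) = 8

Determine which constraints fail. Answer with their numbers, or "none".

Constraint 1 is violated.

#1 G + C = 8 + 3 = 11, not 14  fails
#2 G × E = 8 × 2 = 16  holds
#3 3E − 4C = 3(2) − 4(3) = -6  holds
#4 max(3, 8) = 8  holds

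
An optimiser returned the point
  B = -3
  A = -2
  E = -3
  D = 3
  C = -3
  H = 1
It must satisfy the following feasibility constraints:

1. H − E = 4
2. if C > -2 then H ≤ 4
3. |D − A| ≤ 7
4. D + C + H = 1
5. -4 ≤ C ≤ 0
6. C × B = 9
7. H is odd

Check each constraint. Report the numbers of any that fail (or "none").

1. H − E = 1 − (-3) = 4 — satisfied.
2. C = -3, not > -2; antecedent false, conditional vacuously true — satisfied.
3. |3 − (-2)| = 5; 5 ≤ 7 — satisfied.
4. D + C + H = 3 + (-3) + 1 = 1 — satisfied.
5. C = -3 lies in [-4, 0] — satisfied.
6. C × B = -3 × (-3) = 9 — satisfied.
7. H = 1 is odd — satisfied.

All constraints are satisfied.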